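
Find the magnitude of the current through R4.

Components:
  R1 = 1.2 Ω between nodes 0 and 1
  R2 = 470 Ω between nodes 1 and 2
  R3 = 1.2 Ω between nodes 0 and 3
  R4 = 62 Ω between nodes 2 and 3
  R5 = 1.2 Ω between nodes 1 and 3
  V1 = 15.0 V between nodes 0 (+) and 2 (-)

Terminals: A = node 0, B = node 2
Nodal analysis, taking node 2 as the 0 V reference.
Source V1 fixes V_0 = 15 V.
KCL at each unknown node (sum of currents leaving = 0; resistances in Ω):
  Node 1: (V_1 - 15)/1.2 + (V_1 - 0)/470 + (V_1 - V_3)/1.2 = 0
  Node 3: (V_3 - 15)/1.2 + (V_3 - 0)/62 + (V_3 - V_1)/1.2 = 0
Collecting terms (coefficients in siemens):
  1.669·V_1 - 0.8333·V_3 = 12.5
  1.683·V_3 - 0.8333·V_1 = 12.5
Determinant D = (1.669)(1.683) - (-0.8333)(-0.8333) = 2.114
V_1 = [(12.5)(1.683) - (-0.8333)(12.5)]/D = 14.88 V
V_3 = [(1.669)(12.5) - (12.5)(-0.8333)]/D = 14.8 V
I_R4 = (V_2 - V_3)/R4 = (0 - 14.8)/62 = -0.2387 A
|I_R4| = 0.2387 A

Final answer: |I_R4| = 0.2387 A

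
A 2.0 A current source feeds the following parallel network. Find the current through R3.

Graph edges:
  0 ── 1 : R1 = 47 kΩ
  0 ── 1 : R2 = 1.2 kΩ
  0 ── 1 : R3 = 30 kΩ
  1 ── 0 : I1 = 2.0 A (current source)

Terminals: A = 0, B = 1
All resistors sit directly between nodes 0 and 1, so they are in parallel and share one voltage V; the full source current 2 A splits among them.
1/R_par = 1/47000 + 1/1200 + 1/30000 = 0.0008879 S  =>  R_par = 1126 Ω
V = I × R_par = 2 × 1126 = 2252 V
I_R3 = V/R3 = 2252/30000 = 0.07508 A

Final answer: 0.07508 A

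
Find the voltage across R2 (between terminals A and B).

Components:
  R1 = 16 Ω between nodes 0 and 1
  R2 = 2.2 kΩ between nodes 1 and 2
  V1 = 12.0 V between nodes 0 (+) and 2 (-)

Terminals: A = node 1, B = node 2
R1 and R2 are in series across V1 (node 0 → node 1 → node 2), and the output A–B is taken across R2, so this is a voltage divider.
Series current: I = V1/(R1 + R2) = 12/(16 + 2200) = 12/2216 = 0.005415 A
V_R2 = I × R2 = V1 × R2/(R1 + R2) = 12 × 2200/2216 = 11.91 V

Final answer: 11.91 V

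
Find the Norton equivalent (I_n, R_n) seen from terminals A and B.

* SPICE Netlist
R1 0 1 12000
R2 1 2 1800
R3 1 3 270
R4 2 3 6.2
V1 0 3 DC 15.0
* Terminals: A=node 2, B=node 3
Find the Thévenin equivalent first; then I_n = V_th/R_th and R_n = R_th.
Step 1 — V_th is the open-circuit voltage V_A - V_B (nothing connected across the terminals).
Nodal analysis, taking node 3 as the 0 V reference.
Source V1 fixes V_0 = 15 V.
KCL at each unknown node (sum of currents leaving = 0; resistances in Ω):
  Node 1: (V_1 - 15)/12000 + (V_1 - V_2)/1800 + (V_1 - 0)/270 = 0
  Node 2: (V_2 - V_1)/1800 + (V_2 - 0)/6.2 = 0
Collecting terms (coefficients in siemens):
  0.004343·V_1 - 0.0005556·V_2 = 0.00125
  0.1618·V_2 - 0.0005556·V_1 = 0
Determinant D = (0.004343)(0.1618) - (-0.0005556)(-0.0005556) = 0.0007025
V_1 = [(0.00125)(0.1618) - (-0.0005556)(0)]/D = 0.288 V
V_2 = [(0.004343)(0) - (0.00125)(-0.0005556)]/D = 0.0009885 V
V_th = V_2 - V_3 = 0.0009885 - 0 = 0.0009885 V
Step 2 — R_th: zero the source — replace V1 by a short circuit (node 3 merges into node 0) — and find the resistance seen between A (node 2) and B (node 0).
Reduce the network between node 2 (A) and node 0 (B) by series/parallel combination:
  Rp1 = R1 ‖ R3 (parallel, both between nodes 0 and 1) = 1/(1/12000 + 1/270) = 264.1 Ω
  Rs1 = R2 + Rp1 (series, joined only at node 1) = 1800 + 264.1 = 2064 Ω
  Rp2 = R4 ‖ Rs1 (parallel, both between nodes 0 and 2) = 1/(1/6.2 + 1/2064) = 6.181 Ω
R_th = 6.181 Ω
I_n = V_th/R_th = 0.0009885/6.181 = 0.0001599 A, and R_n = R_th = 6.181 Ω

Final answer: I_n = 0.0001599 A, R_n = 6.181 Ω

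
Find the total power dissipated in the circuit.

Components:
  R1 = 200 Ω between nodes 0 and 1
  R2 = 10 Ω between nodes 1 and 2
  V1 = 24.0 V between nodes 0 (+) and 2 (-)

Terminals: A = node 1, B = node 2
Nodal analysis, taking node 2 as the 0 V reference.
Source V1 fixes V_0 = 24 V.
KCL at each unknown node (sum of currents leaving = 0; resistances in Ω):
  Node 1: (V_1 - 24)/200 + (V_1 - 0)/10 = 0
Collecting terms: 0.105 × V_1 = 0.12  =>  V_1 = 1.143 V
Power in each resistor, P = (ΔV)²/R:
  P_R1 = (24 - 1.143)²/200 = 2.612 W
  P_R2 = (1.143 - 0)²/10 = 0.1306 W
P_total = P_R1 + P_R2 = 2.743 W

Final answer: 2.743 W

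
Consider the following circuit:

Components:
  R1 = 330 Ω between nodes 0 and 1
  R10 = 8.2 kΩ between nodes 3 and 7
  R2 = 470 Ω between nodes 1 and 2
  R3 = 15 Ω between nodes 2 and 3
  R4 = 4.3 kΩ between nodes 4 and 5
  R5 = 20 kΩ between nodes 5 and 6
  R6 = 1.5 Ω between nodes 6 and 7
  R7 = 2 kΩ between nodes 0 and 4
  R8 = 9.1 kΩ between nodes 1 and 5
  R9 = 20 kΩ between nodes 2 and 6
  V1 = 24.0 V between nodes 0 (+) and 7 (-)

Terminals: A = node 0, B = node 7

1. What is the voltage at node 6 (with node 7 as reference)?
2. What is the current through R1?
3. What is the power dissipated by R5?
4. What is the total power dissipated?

Nodal analysis, taking node 7 as the 0 V reference.
Source V1 fixes V_0 = 24 V.
KCL at each unknown node (sum of currents leaving = 0; resistances in Ω):
  Node 1: (V_1 - 24)/330 + (V_1 - V_2)/470 + (V_1 - V_5)/9100 = 0
  Node 2: (V_2 - V_1)/470 + (V_2 - V_3)/15 + (V_2 - V_6)/20000 = 0
  Node 3: (V_3 - V_2)/15 + (V_3 - 0)/8200 = 0
  Node 4: (V_4 - V_5)/4300 + (V_4 - 24)/2000 = 0
  Node 5: (V_5 - V_4)/4300 + (V_5 - V_6)/20000 + (V_5 - V_1)/9100 = 0
  Node 6: (V_6 - V_5)/20000 + (V_6 - 0)/1.5 + (V_6 - V_2)/20000 = 0
Collecting terms (coefficients in siemens):
  0.005268·V_1 - 0.002128·V_2 - 0.0001099·V_5 = 0.07273
  0.06884·V_2 - 0.002128·V_1 - 0.06667·V_3 - 0.00005·V_6 = 0
  0.06679·V_3 - 0.06667·V_2 = 0
  0.0007326·V_4 - 0.0002326·V_5 = 0.012
  0.0003924·V_5 - 0.0001099·V_1 - 0.0002326·V_4 - 0.00005·V_6 = 0
  0.6668·V_6 - 0.00005·V_2 - 0.00005·V_5 = 0
Solving these 6 simultaneous equations (Gaussian elimination) gives:
  V_1 = 22.7 V, V_2 = 21.01 V, V_3 = 20.97 V, V_4 = 22.66 V
  V_5 = 19.79 V, V_6 = 0.003059 V
Part 1:
  Read off the nodal solution: V_6 = 0.003059 V
Part 2:
  I_R1 = (V_0 - V_1)/R1 = (24 - 22.7)/330 = 0.003928 A
  Magnitude: I_R1 = 0.003928 A
Part 3:
  I_R5 = (V_5 - V_6)/R5 = (19.79 - 0.003059)/20000 = 0.0009892 A
  P_R5 = I_R5² × R5 = (0.0009892)² × 20000 = 0.01957 W
Part 4:
  Power in each resistor, P = (ΔV)²/R:
    P_R1 = (24 - 22.7)²/330 = 0.005092 W
    P_R2 = (22.7 - 21.01)²/470 = 0.006117 W
    P_R3 = (21.01 - 20.97)²/15 = 0.0000981 W
    P_R4 = (22.66 - 19.79)²/4300 = 0.001923 W
    P_R5 = (19.79 - 0.003059)²/20000 = 0.01957 W
    P_R6 = (0.003059 - 0)²/1.5 = 0.000006239 W
    P_R7 = (24 - 22.66)²/2000 = 0.0008943 W
    P_R8 = (22.7 - 19.79)²/9100 = 0.0009348 W
    P_R9 = (21.01 - 0.003059)²/20000 = 0.02206 W
    P_R10 = (20.97 - 0)²/8200 = 0.05363 W
  P_total = P_R1 + P_R2 + P_R3 + P_R4 + P_R5 + P_R6 + P_R7 + P_R8 + P_R9 + P_R10 = 0.1103 W

Final answers:
1. V_6 = 0.003059 V
2. I_R1 = 0.003928 A
3. P_R5 = 0.01957 W
4. P_total = 0.1103 W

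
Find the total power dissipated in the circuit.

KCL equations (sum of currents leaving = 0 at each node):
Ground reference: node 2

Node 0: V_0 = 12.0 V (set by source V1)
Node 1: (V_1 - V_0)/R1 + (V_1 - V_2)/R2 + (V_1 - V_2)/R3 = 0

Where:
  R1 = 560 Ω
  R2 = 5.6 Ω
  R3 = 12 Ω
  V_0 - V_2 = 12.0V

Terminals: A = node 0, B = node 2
Nodal analysis, taking node 2 as the 0 V reference.
Source V1 fixes V_0 = 12 V.
KCL at each unknown node (sum of currents leaving = 0; resistances in Ω):
  Node 1: (V_1 - 12)/560 + (V_1 - 0)/5.6 + (V_1 - 0)/12 = 0
Collecting terms: 0.2637 × V_1 = 0.02143  =>  V_1 = 0.08126 V
Power in each resistor, P = (ΔV)²/R:
  P_R1 = (12 - 0.08126)²/560 = 0.2537 W
  P_R2 = (0.08126 - 0)²/5.6 = 0.001179 W
  P_R3 = (0.08126 - 0)²/12 = 0.0005503 W
P_total = P_R1 + P_R2 + P_R3 = 0.2554 W

Final answer: 0.2554 W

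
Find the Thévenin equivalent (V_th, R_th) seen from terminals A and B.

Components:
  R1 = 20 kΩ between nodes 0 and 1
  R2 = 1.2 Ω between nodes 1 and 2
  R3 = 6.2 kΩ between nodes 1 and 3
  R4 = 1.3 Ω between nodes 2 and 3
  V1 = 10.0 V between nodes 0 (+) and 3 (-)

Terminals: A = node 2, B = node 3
Step 1 — V_th is the open-circuit voltage V_A - V_B (nothing connected across the terminals).
Nodal analysis, taking node 3 as the 0 V reference.
Source V1 fixes V_0 = 10 V.
KCL at each unknown node (sum of currents leaving = 0; resistances in Ω):
  Node 1: (V_1 - 10)/20000 + (V_1 - V_2)/1.2 + (V_1 - 0)/6200 = 0
  Node 2: (V_2 - V_1)/1.2 + (V_2 - 0)/1.3 = 0
Collecting terms (coefficients in siemens):
  0.8335·V_1 - 0.8333·V_2 = 0.0005
  1.603·V_2 - 0.8333·V_1 = 0
Determinant D = (0.8335)(1.603) - (-0.8333)(-0.8333) = 0.6414
V_1 = [(0.0005)(1.603) - (-0.8333)(0)]/D = 0.001249 V
V_2 = [(0.8335)(0) - (0.0005)(-0.8333)]/D = 0.0006497 V
V_th = V_2 - V_3 = 0.0006497 - 0 = 0.0006497 V
Step 2 — R_th: zero the source — replace V1 by a short circuit (node 3 merges into node 0) — and find the resistance seen between A (node 2) and B (node 0).
Reduce the network between node 2 (A) and node 0 (B) by series/parallel combination:
  Rp1 = R1 ‖ R3 (parallel, both between nodes 0 and 1) = 1/(1/20000 + 1/6200) = 4733 Ω
  Rs1 = R2 + Rp1 (series, joined only at node 1) = 1.2 + 4733 = 4734 Ω
  Rp2 = R4 ‖ Rs1 (parallel, both between nodes 0 and 2) = 1/(1/1.3 + 1/4734) = 1.3 Ω
R_th = 1.3 Ω

Final answer: V_th = 0.0006497 V, R_th = 1.3 Ω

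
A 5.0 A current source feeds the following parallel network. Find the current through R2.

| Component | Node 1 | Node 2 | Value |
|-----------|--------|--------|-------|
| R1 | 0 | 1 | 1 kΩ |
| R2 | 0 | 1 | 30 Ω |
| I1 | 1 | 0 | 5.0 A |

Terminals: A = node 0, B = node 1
All resistors sit directly between nodes 0 and 1, so they are in parallel and share one voltage V; the full source current 5 A splits among them.
1/R_par = 1/1000 + 1/30 = 0.03433 S  =>  R_par = 29.13 Ω
V = I × R_par = 5 × 29.13 = 145.6 V
I_R2 = V/R2 = 145.6/30 = 4.854 A

Final answer: 4.854 A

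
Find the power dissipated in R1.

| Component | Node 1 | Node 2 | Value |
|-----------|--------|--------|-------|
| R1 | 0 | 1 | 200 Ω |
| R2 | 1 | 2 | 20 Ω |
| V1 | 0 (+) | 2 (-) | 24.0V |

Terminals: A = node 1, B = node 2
Nodal analysis, taking node 2 as the 0 V reference.
Source V1 fixes V_0 = 24 V.
KCL at each unknown node (sum of currents leaving = 0; resistances in Ω):
  Node 1: (V_1 - 24)/200 + (V_1 - 0)/20 = 0
Collecting terms: 0.055 × V_1 = 0.12  =>  V_1 = 2.182 V
I_R1 = (V_0 - V_1)/R1 = (24 - 2.182)/200 = 0.1091 A
P_R1 = I_R1² × R1 = (0.1091)² × 200 = 2.38 W

Final answer: 2.38 W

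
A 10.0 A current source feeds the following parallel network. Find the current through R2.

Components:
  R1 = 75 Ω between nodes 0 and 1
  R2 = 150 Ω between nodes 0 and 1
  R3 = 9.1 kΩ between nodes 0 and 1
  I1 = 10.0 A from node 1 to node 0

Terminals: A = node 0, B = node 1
All resistors sit directly between nodes 0 and 1, so they are in parallel and share one voltage V; the full source current 10 A splits among them.
1/R_par = 1/75 + 1/150 + 1/9100 = 0.02011 S  =>  R_par = 49.73 Ω
V = I × R_par = 10 × 49.73 = 497.3 V
I_R2 = V/R2 = 497.3/150 = 3.315 A

Final answer: 3.315 A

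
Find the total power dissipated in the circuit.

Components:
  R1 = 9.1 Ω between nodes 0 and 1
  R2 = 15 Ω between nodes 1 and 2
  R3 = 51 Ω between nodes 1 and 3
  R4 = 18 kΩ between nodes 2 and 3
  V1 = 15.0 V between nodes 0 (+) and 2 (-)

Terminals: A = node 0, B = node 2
Nodal analysis, taking node 2 as the 0 V reference.
Source V1 fixes V_0 = 15 V.
KCL at each unknown node (sum of currents leaving = 0; resistances in Ω):
  Node 1: (V_1 - 15)/9.1 + (V_1 - 0)/15 + (V_1 - V_3)/51 = 0
  Node 3: (V_3 - V_1)/51 + (V_3 - 0)/18000 = 0
Collecting terms (coefficients in siemens):
  0.1962·V_1 - 0.01961·V_3 = 1.648
  0.01966·V_3 - 0.01961·V_1 = 0
Determinant D = (0.1962)(0.01966) - (-0.01961)(-0.01961) = 0.003473
V_1 = [(1.648)(0.01966) - (-0.01961)(0)]/D = 9.333 V
V_3 = [(0.1962)(0) - (1.648)(-0.01961)]/D = 9.307 V
Power in each resistor, P = (ΔV)²/R:
  P_R1 = (15 - 9.333)²/9.1 = 3.529 W
  P_R2 = (9.333 - 0)²/15 = 5.807 W
  P_R3 = (9.333 - 9.307)²/51 = 0.00001363 W
  P_R4 = (0 - 9.307)²/18000 = 0.004812 W
P_total = P_R1 + P_R2 + P_R3 + P_R4 = 9.341 W

Final answer: 9.341 W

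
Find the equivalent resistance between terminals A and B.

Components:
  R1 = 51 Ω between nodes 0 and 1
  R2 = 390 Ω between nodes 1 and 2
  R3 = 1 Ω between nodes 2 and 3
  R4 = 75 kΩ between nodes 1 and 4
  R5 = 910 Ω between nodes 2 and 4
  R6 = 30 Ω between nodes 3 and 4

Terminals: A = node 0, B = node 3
The network is not a plain series/parallel combination. Inject a 1 A test current into terminal A (node 0) and return it from terminal B (node 3); then R_eq = V_A / (1 A).
Nodal analysis, taking node 3 as the 0 V reference.
Current source I_test pushes 1 A into node 0 and draws it out of node 3.
KCL at each unknown node (sum of currents leaving = 0; resistances in Ω):
  Node 0: (V_0 - V_1)/51 - 1 = 0
  Node 1: (V_1 - V_0)/51 + (V_1 - V_2)/390 + (V_1 - V_4)/75000 = 0
  Node 2: (V_2 - V_1)/390 + (V_2 - 0)/1 + (V_2 - V_4)/910 = 0
  Node 4: (V_4 - V_1)/75000 + (V_4 - V_2)/910 + (V_4 - 0)/30 = 0
Collecting terms (coefficients in siemens):
  0.01961·V_0 - 0.01961·V_1 = 1
  0.02219·V_1 - 0.01961·V_0 - 0.002564·V_2 - 0.00001333·V_4 = 0
  1.004·V_2 - 0.002564·V_1 - 0.001099·V_4 = 0
  0.03445·V_4 - 0.00001333·V_1 - 0.001099·V_2 = 0
Solving these 4 simultaneous equations (Gaussian elimination) gives:
  V_0 = 440 V, V_1 = 389 V, V_2 = 0.9939 V, V_4 = 0.1823 V
R_eq = V_0 / 1 A = 440 Ω

Final answer: 440 Ω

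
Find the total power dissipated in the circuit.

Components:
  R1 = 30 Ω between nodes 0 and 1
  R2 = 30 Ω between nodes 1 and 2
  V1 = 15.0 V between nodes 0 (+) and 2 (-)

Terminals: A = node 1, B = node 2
Nodal analysis, taking node 2 as the 0 V reference.
Source V1 fixes V_0 = 15 V.
KCL at each unknown node (sum of currents leaving = 0; resistances in Ω):
  Node 1: (V_1 - 15)/30 + (V_1 - 0)/30 = 0
Collecting terms: 0.06667 × V_1 = 0.5  =>  V_1 = 7.5 V
Power in each resistor, P = (ΔV)²/R:
  P_R1 = (15 - 7.5)²/30 = 1.875 W
  P_R2 = (7.5 - 0)²/30 = 1.875 W
P_total = P_R1 + P_R2 = 3.75 W

Final answer: 3.75 W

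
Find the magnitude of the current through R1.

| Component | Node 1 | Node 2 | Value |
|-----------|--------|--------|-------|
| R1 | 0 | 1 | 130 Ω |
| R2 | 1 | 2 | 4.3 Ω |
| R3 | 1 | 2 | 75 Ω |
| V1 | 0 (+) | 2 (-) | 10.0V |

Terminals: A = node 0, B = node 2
Nodal analysis, taking node 2 as the 0 V reference.
Source V1 fixes V_0 = 10 V.
KCL at each unknown node (sum of currents leaving = 0; resistances in Ω):
  Node 1: (V_1 - 10)/130 + (V_1 - 0)/4.3 + (V_1 - 0)/75 = 0
Collecting terms: 0.2536 × V_1 = 0.07692  =>  V_1 = 0.3033 V
I_R1 = (V_0 - V_1)/R1 = (10 - 0.3033)/130 = 0.07459 A
|I_R1| = 0.07459 A

Final answer: |I_R1| = 0.07459 A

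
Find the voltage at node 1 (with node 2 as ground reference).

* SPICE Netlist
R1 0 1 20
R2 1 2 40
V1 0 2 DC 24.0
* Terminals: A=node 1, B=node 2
Nodal analysis, taking node 2 as the 0 V reference.
Source V1 fixes V_0 = 24 V.
KCL at each unknown node (sum of currents leaving = 0; resistances in Ω):
  Node 1: (V_1 - 24)/20 + (V_1 - 0)/40 = 0
Collecting terms: 0.075 × V_1 = 1.2  =>  V_1 = 16 V
The requested potential is V_1 = 16 V.

Final answer: V_1 = 16 V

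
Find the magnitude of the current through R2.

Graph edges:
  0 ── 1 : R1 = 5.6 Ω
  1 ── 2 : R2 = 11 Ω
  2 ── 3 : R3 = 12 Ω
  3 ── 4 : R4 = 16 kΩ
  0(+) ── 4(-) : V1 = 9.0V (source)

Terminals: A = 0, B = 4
Nodal analysis, taking node 4 as the 0 V reference.
Source V1 fixes V_0 = 9 V.
KCL at each unknown node (sum of currents leaving = 0; resistances in Ω):
  Node 1: (V_1 - 9)/5.6 + (V_1 - V_2)/11 = 0
  Node 2: (V_2 - V_1)/11 + (V_2 - V_3)/12 = 0
  Node 3: (V_3 - V_2)/12 + (V_3 - 0)/16000 = 0
Collecting terms (coefficients in siemens):
  0.2695·V_1 - 0.09091·V_2 = 1.607
  0.1742·V_2 - 0.09091·V_1 - 0.08333·V_3 = 0
  0.0834·V_3 - 0.08333·V_2 = 0
Solving these 3 simultaneous equations (Gaussian elimination) gives:
  V_1 = 8.997 V, V_2 = 8.991 V, V_3 = 8.984 V
I_R2 = (V_1 - V_2)/R2 = (8.997 - 8.991)/11 = 0.0005615 A
|I_R2| = 0.0005615 A

Final answer: |I_R2| = 0.0005615 A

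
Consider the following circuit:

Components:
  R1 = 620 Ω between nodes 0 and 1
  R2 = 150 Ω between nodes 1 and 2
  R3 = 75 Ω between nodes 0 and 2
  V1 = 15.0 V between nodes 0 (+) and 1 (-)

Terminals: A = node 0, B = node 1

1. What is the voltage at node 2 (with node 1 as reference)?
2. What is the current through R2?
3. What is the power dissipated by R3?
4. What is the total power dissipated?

Nodal analysis, taking node 1 as the 0 V reference.
Source V1 fixes V_0 = 15 V.
KCL at each unknown node (sum of currents leaving = 0; resistances in Ω):
  Node 2: (V_2 - 0)/150 + (V_2 - 15)/75 = 0
Collecting terms: 0.02 × V_2 = 0.2  =>  V_2 = 10 V
Part 1:
  Read off the nodal solution: V_2 = 10 V
Part 2:
  I_R2 = (V_1 - V_2)/R2 = (0 - 10)/150 = -0.06667 A
  Magnitude: I_R2 = 0.06667 A
Part 3:
  I_R3 = (V_0 - V_2)/R3 = (15 - 10)/75 = 0.06667 A
  P_R3 = I_R3² × R3 = (0.06667)² × 75 = 0.3333 W
Part 4:
  Power in each resistor, P = (ΔV)²/R:
    P_R1 = (15 - 0)²/620 = 0.3629 W
    P_R2 = (0 - 10)²/150 = 0.6667 W
    P_R3 = (15 - 10)²/75 = 0.3333 W
  P_total = P_R1 + P_R2 + P_R3 = 1.363 W

Final answers:
1. V_2 = 10 V
2. I_R2 = 0.06667 A
3. P_R3 = 0.3333 W
4. P_total = 1.363 W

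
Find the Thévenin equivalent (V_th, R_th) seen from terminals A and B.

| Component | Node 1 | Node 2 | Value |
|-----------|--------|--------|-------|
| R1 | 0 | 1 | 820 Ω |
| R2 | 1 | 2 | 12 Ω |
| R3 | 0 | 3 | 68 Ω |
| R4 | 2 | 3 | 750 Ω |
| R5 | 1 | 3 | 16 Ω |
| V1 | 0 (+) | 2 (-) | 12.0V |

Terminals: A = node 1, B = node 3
Step 1 — V_th is the open-circuit voltage V_A - V_B (nothing connected across the terminals).
Nodal analysis, taking node 2 as the 0 V reference.
Source V1 fixes V_0 = 12 V.
KCL at each unknown node (sum of currents leaving = 0; resistances in Ω):
  Node 1: (V_1 - 12)/820 + (V_1 - 0)/12 + (V_1 - V_3)/16 = 0
  Node 3: (V_3 - 12)/68 + (V_3 - 0)/750 + (V_3 - V_1)/16 = 0
Collecting terms (coefficients in siemens):
  0.1471·V_1 - 0.0625·V_3 = 0.01463
  0.07854·V_3 - 0.0625·V_1 = 0.1765
Determinant D = (0.1471)(0.07854) - (-0.0625)(-0.0625) = 0.007643
V_1 = [(0.01463)(0.07854) - (-0.0625)(0.1765)]/D = 1.593 V
V_3 = [(0.1471)(0.1765) - (0.01463)(-0.0625)]/D = 3.515 V
V_th = V_1 - V_3 = 1.593 - 3.515 = -1.922 V
Step 2 — R_th: zero the source — replace V1 by a short circuit (node 2 merges into node 0) — and find the resistance seen between A (node 1) and B (node 3).
Reduce the network between node 1 (A) and node 3 (B) by series/parallel combination:
  Rp1 = R1 ‖ R2 (parallel, both between nodes 0 and 1) = 1/(1/820 + 1/12) = 11.83 Ω
  Rp2 = R3 ‖ R4 (parallel, both between nodes 0 and 3) = 1/(1/68 + 1/750) = 62.35 Ω
  Rs1 = Rp1 + Rp2 (series, joined only at node 0) = 11.83 + 62.35 = 74.17 Ω
  Rp3 = R5 ‖ Rs1 (parallel, both between nodes 1 and 3) = 1/(1/16 + 1/74.17) = 13.16 Ω
R_th = 13.16 Ω

Final answer: V_th = -1.922 V, R_th = 13.16 Ω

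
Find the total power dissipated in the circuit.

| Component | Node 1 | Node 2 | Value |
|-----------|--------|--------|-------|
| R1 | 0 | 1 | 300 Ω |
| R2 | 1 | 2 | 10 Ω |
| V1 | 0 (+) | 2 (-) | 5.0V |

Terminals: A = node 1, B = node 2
Nodal analysis, taking node 2 as the 0 V reference.
Source V1 fixes V_0 = 5 V.
KCL at each unknown node (sum of currents leaving = 0; resistances in Ω):
  Node 1: (V_1 - 5)/300 + (V_1 - 0)/10 = 0
Collecting terms: 0.1033 × V_1 = 0.01667  =>  V_1 = 0.1613 V
Power in each resistor, P = (ΔV)²/R:
  P_R1 = (5 - 0.1613)²/300 = 0.07804 W
  P_R2 = (0.1613 - 0)²/10 = 0.002601 W
P_total = P_R1 + P_R2 = 0.08065 W

Final answer: 0.08065 W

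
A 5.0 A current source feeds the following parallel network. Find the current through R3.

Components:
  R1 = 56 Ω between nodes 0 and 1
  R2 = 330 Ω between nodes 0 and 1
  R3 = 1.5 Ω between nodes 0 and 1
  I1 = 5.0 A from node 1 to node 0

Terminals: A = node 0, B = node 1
All resistors sit directly between nodes 0 and 1, so they are in parallel and share one voltage V; the full source current 5 A splits among them.
1/R_par = 1/56 + 1/330 + 1/1.5 = 0.6876 S  =>  R_par = 1.454 Ω
V = I × R_par = 5 × 1.454 = 7.272 V
I_R3 = V/R3 = 7.272/1.5 = 4.848 A

Final answer: 4.848 A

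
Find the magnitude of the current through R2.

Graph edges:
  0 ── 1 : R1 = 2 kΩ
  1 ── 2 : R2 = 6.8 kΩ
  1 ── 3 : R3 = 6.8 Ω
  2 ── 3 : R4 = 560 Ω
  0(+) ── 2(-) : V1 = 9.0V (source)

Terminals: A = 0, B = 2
Nodal analysis, taking node 2 as the 0 V reference.
Source V1 fixes V_0 = 9 V.
KCL at each unknown node (sum of currents leaving = 0; resistances in Ω):
  Node 1: (V_1 - 9)/2000 + (V_1 - 0)/6800 + (V_1 - V_3)/6.8 = 0
  Node 3: (V_3 - V_1)/6.8 + (V_3 - 0)/560 = 0
Collecting terms (coefficients in siemens):
  0.1477·V_1 - 0.1471·V_3 = 0.0045
  0.1488·V_3 - 0.1471·V_1 = 0
Determinant D = (0.1477)(0.1488) - (-0.1471)(-0.1471) = 0.0003589
V_1 = [(0.0045)(0.1488) - (-0.1471)(0)]/D = 1.866 V
V_3 = [(0.1477)(0) - (0.0045)(-0.1471)]/D = 1.844 V
I_R2 = (V_1 - V_2)/R2 = (1.866 - 0)/6800 = 0.0002744 A
|I_R2| = 0.0002744 A

Final answer: |I_R2| = 0.0002744 A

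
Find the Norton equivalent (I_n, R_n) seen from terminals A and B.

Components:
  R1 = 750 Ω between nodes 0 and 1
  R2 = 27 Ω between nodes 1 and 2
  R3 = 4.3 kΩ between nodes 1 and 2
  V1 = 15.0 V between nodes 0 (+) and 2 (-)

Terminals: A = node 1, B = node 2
Find the Thévenin equivalent first; then I_n = V_th/R_th and R_n = R_th.
Step 1 — V_th is the open-circuit voltage V_A - V_B (nothing connected across the terminals).
Nodal analysis, taking node 2 as the 0 V reference.
Source V1 fixes V_0 = 15 V.
KCL at each unknown node (sum of currents leaving = 0; resistances in Ω):
  Node 1: (V_1 - 15)/750 + (V_1 - 0)/27 + (V_1 - 0)/4300 = 0
Collecting terms: 0.0386 × V_1 = 0.02  =>  V_1 = 0.5181 V
V_th = V_1 - V_2 = 0.5181 - 0 = 0.5181 V
Step 2 — R_th: zero the source — replace V1 by a short circuit (node 2 merges into node 0) — and find the resistance seen between A (node 1) and B (node 0).
Reduce the network between node 1 (A) and node 0 (B) by series/parallel combination:
  Rp1 = R1 ‖ R2 ‖ R3 (parallel, all between nodes 0 and 1) = 1/(1/750 + 1/27 + 1/4300) = 25.9 Ω
R_th = 25.9 Ω
I_n = V_th/R_th = 0.5181/25.9 = 0.02 A, and R_n = R_th = 25.9 Ω

Final answer: I_n = 0.02 A, R_n = 25.9 Ω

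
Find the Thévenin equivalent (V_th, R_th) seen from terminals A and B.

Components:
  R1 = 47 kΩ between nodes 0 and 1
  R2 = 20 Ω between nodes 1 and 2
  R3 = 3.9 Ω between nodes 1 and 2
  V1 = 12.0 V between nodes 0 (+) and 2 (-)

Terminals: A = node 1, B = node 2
Step 1 — V_th is the open-circuit voltage V_A - V_B (nothing connected across the terminals).
Nodal analysis, taking node 2 as the 0 V reference.
Source V1 fixes V_0 = 12 V.
KCL at each unknown node (sum of currents leaving = 0; resistances in Ω):
  Node 1: (V_1 - 12)/47000 + (V_1 - 0)/20 + (V_1 - 0)/3.9 = 0
Collecting terms: 0.3064 × V_1 = 0.0002553  =>  V_1 = 0.0008332 V
V_th = V_1 - V_2 = 0.0008332 - 0 = 0.0008332 V
Step 2 — R_th: zero the source — replace V1 by a short circuit (node 2 merges into node 0) — and find the resistance seen between A (node 1) and B (node 0).
Reduce the network between node 1 (A) and node 0 (B) by series/parallel combination:
  Rp1 = R1 ‖ R2 ‖ R3 (parallel, all between nodes 0 and 1) = 1/(1/47000 + 1/20 + 1/3.9) = 3.263 Ω
R_th = 3.263 Ω

Final answer: V_th = 0.0008332 V, R_th = 3.263 Ω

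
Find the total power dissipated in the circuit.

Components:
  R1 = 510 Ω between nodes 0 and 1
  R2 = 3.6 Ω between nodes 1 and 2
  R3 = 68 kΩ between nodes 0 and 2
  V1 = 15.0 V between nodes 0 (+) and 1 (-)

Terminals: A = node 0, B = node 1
Nodal analysis, taking node 1 as the 0 V reference.
Source V1 fixes V_0 = 15 V.
KCL at each unknown node (sum of currents leaving = 0; resistances in Ω):
  Node 2: (V_2 - 0)/3.6 + (V_2 - 15)/68000 = 0
Collecting terms: 0.2778 × V_2 = 0.0002206  =>  V_2 = 0.0007941 V
Power in each resistor, P = (ΔV)²/R:
  P_R1 = (15 - 0)²/510 = 0.4412 W
  P_R2 = (0 - 0.0007941)²/3.6 = 0.0000001752 W
  P_R3 = (15 - 0.0007941)²/68000 = 0.003308 W
P_total = P_R1 + P_R2 + P_R3 = 0.4445 W

Final answer: 0.4445 W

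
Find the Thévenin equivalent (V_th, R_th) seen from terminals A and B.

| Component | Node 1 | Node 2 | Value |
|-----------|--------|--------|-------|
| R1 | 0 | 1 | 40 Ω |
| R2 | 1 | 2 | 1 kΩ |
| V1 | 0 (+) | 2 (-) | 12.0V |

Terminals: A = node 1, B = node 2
Step 1 — V_th is the open-circuit voltage V_A - V_B (nothing connected across the terminals).
Nodal analysis, taking node 2 as the 0 V reference.
Source V1 fixes V_0 = 12 V.
KCL at each unknown node (sum of currents leaving = 0; resistances in Ω):
  Node 1: (V_1 - 12)/40 + (V_1 - 0)/1000 = 0
Collecting terms: 0.026 × V_1 = 0.3  =>  V_1 = 11.54 V
V_th = V_1 - V_2 = 11.54 - 0 = 11.54 V
Step 2 — R_th: zero the source — replace V1 by a short circuit (node 2 merges into node 0) — and find the resistance seen between A (node 1) and B (node 0).
Reduce the network between node 1 (A) and node 0 (B) by series/parallel combination:
  Rp1 = R1 ‖ R2 (parallel, both between nodes 0 and 1) = 1/(1/40 + 1/1000) = 38.46 Ω
R_th = 38.46 Ω

Final answer: V_th = 11.54 V, R_th = 38.46 Ω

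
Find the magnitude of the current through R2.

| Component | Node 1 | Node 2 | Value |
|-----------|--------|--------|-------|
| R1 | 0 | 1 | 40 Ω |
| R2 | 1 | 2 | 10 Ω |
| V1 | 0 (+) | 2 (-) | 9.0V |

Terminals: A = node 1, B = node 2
Nodal analysis, taking node 2 as the 0 V reference.
Source V1 fixes V_0 = 9 V.
KCL at each unknown node (sum of currents leaving = 0; resistances in Ω):
  Node 1: (V_1 - 9)/40 + (V_1 - 0)/10 = 0
Collecting terms: 0.125 × V_1 = 0.225  =>  V_1 = 1.8 V
I_R2 = (V_1 - V_2)/R2 = (1.8 - 0)/10 = 0.18 A
|I_R2| = 0.18 A

Final answer: |I_R2| = 0.18 A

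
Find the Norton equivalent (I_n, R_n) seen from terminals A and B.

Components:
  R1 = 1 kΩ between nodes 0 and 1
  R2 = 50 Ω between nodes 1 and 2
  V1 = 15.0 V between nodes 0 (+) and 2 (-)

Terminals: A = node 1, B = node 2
Find the Thévenin equivalent first; then I_n = V_th/R_th and R_n = R_th.
Step 1 — V_th is the open-circuit voltage V_A - V_B (nothing connected across the terminals).
Nodal analysis, taking node 2 as the 0 V reference.
Source V1 fixes V_0 = 15 V.
KCL at each unknown node (sum of currents leaving = 0; resistances in Ω):
  Node 1: (V_1 - 15)/1000 + (V_1 - 0)/50 = 0
Collecting terms: 0.021 × V_1 = 0.015  =>  V_1 = 0.7143 V
V_th = V_1 - V_2 = 0.7143 - 0 = 0.7143 V
Step 2 — R_th: zero the source — replace V1 by a short circuit (node 2 merges into node 0) — and find the resistance seen between A (node 1) and B (node 0).
Reduce the network between node 1 (A) and node 0 (B) by series/parallel combination:
  Rp1 = R1 ‖ R2 (parallel, both between nodes 0 and 1) = 1/(1/1000 + 1/50) = 47.62 Ω
R_th = 47.62 Ω
I_n = V_th/R_th = 0.7143/47.62 = 0.015 A, and R_n = R_th = 47.62 Ω

Final answer: I_n = 0.015 A, R_n = 47.62 Ω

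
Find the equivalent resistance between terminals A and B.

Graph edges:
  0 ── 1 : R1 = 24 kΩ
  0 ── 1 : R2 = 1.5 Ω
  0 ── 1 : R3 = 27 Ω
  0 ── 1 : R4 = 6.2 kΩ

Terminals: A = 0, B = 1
Reduce the network between node 0 (A) and node 1 (B) by series/parallel combination:
  Rp1 = R1 ‖ R2 ‖ R3 ‖ R4 (parallel, all between nodes 0 and 1) = 1/(1/24000 + 1/1.5 + 1/27 + 1/6200) = 1.421 Ω
R_eq = 1.421 Ω

Final answer: 1.421 Ω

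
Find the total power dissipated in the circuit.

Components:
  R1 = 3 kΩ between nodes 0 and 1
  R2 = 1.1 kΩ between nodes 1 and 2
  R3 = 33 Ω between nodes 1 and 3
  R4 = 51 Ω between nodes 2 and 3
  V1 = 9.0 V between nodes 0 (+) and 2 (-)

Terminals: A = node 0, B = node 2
Nodal analysis, taking node 2 as the 0 V reference.
Source V1 fixes V_0 = 9 V.
KCL at each unknown node (sum of currents leaving = 0; resistances in Ω):
  Node 1: (V_1 - 9)/3000 + (V_1 - 0)/1100 + (V_1 - V_3)/33 = 0
  Node 3: (V_3 - V_1)/33 + (V_3 - 0)/51 = 0
Collecting terms (coefficients in siemens):
  0.03155·V_1 - 0.0303·V_3 = 0.003
  0.04991·V_3 - 0.0303·V_1 = 0
Determinant D = (0.03155)(0.04991) - (-0.0303)(-0.0303) = 0.0006562
V_1 = [(0.003)(0.04991) - (-0.0303)(0)]/D = 0.2282 V
V_3 = [(0.03155)(0) - (0.003)(-0.0303)]/D = 0.1385 V
Power in each resistor, P = (ΔV)²/R:
  P_R1 = (9 - 0.2282)²/3000 = 0.02565 W
  P_R2 = (0.2282 - 0)²/1100 = 0.00004734 W
  P_R3 = (0.2282 - 0.1385)²/33 = 0.0002435 W
  P_R4 = (0 - 0.1385)²/51 = 0.0003763 W
P_total = P_R1 + P_R2 + P_R3 + P_R4 = 0.02632 W

Final answer: 0.02632 W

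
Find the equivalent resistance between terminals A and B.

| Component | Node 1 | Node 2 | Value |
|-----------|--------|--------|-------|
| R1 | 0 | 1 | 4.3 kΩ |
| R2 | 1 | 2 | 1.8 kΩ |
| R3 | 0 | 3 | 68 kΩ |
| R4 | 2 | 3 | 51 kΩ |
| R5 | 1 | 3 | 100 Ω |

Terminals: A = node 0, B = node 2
The network is not a plain series/parallel combination. Inject a 1 A test current into terminal A (node 0) and return it from terminal B (node 2); then R_eq = V_A / (1 A).
Nodal analysis, taking node 2 as the 0 V reference.
Current source I_test pushes 1 A into node 0 and draws it out of node 2.
KCL at each unknown node (sum of currents leaving = 0; resistances in Ω):
  Node 0: (V_0 - V_1)/4300 + (V_0 - V_3)/68000 - 1 = 0
  Node 1: (V_1 - V_0)/4300 + (V_1 - 0)/1800 + (V_1 - V_3)/100 = 0
  Node 3: (V_3 - V_0)/68000 + (V_3 - V_1)/100 + (V_3 - 0)/51000 = 0
Collecting terms (coefficients in siemens):
  0.0002473·V_0 - 0.0002326·V_1 - 0.00001471·V_3 = 1
  0.01079·V_1 - 0.0002326·V_0 - 0.01·V_3 = 0
  0.01003·V_3 - 0.00001471·V_0 - 0.01·V_1 = 0
Solving these 3 simultaneous equations (Gaussian elimination) gives:
  V_0 = 5783 V, V_1 = 1739 V, V_3 = 1741 V
R_eq = V_0 / 1 A = 5783 Ω = 5.783 kΩ

Final answer: 5.783 kΩ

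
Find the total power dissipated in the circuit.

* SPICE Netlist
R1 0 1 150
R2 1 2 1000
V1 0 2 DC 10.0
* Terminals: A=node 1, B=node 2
Nodal analysis, taking node 2 as the 0 V reference.
Source V1 fixes V_0 = 10 V.
KCL at each unknown node (sum of currents leaving = 0; resistances in Ω):
  Node 1: (V_1 - 10)/150 + (V_1 - 0)/1000 = 0
Collecting terms: 0.007667 × V_1 = 0.06667  =>  V_1 = 8.696 V
Power in each resistor, P = (ΔV)²/R:
  P_R1 = (10 - 8.696)²/150 = 0.01134 W
  P_R2 = (8.696 - 0)²/1000 = 0.07561 W
P_total = P_R1 + P_R2 = 0.08696 W

Final answer: 0.08696 W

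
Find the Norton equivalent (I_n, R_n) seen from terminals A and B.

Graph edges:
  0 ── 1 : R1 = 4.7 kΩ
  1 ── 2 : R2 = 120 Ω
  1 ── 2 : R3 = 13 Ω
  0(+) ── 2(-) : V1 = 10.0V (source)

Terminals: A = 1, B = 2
Find the Thévenin equivalent first; then I_n = V_th/R_th and R_n = R_th.
Step 1 — V_th is the open-circuit voltage V_A - V_B (nothing connected across the terminals).
Nodal analysis, taking node 2 as the 0 V reference.
Source V1 fixes V_0 = 10 V.
KCL at each unknown node (sum of currents leaving = 0; resistances in Ω):
  Node 1: (V_1 - 10)/4700 + (V_1 - 0)/120 + (V_1 - 0)/13 = 0
Collecting terms: 0.08547 × V_1 = 0.002128  =>  V_1 = 0.02489 V
V_th = V_1 - V_2 = 0.02489 - 0 = 0.02489 V
Step 2 — R_th: zero the source — replace V1 by a short circuit (node 2 merges into node 0) — and find the resistance seen between A (node 1) and B (node 0).
Reduce the network between node 1 (A) and node 0 (B) by series/parallel combination:
  Rp1 = R1 ‖ R2 ‖ R3 (parallel, all between nodes 0 and 1) = 1/(1/4700 + 1/120 + 1/13) = 11.7 Ω
R_th = 11.7 Ω
I_n = V_th/R_th = 0.02489/11.7 = 0.002128 A, and R_n = R_th = 11.7 Ω

Final answer: I_n = 0.002128 A, R_n = 11.7 Ω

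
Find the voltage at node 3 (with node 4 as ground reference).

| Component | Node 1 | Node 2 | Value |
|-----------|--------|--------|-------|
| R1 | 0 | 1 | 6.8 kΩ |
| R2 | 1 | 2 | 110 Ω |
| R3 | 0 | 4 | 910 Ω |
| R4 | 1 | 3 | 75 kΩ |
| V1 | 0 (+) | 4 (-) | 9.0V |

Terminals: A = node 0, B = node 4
Nodal analysis, taking node 4 as the 0 V reference.
Source V1 fixes V_0 = 9 V.
KCL at each unknown node (sum of currents leaving = 0; resistances in Ω):
  Node 1: (V_1 - 9)/6800 + (V_1 - V_2)/110 + (V_1 - V_3)/75000 = 0
  Node 2: (V_2 - V_1)/110 = 0
  Node 3: (V_3 - V_1)/75000 = 0
Collecting terms (coefficients in siemens):
  0.009251·V_1 - 0.009091·V_2 - 0.00001333·V_3 = 0.001324
  0.009091·V_2 - 0.009091·V_1 = 0
  0.00001333·V_3 - 0.00001333·V_1 = 0
Solving these 3 simultaneous equations (Gaussian elimination) gives:
  V_1 = 9 V, V_2 = 9 V, V_3 = 9 V
The requested potential is V_3 = 9 V.

Final answer: V_3 = 9 V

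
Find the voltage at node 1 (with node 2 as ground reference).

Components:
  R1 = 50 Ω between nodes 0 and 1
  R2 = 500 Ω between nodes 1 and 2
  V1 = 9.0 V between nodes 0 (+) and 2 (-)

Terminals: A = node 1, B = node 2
Nodal analysis, taking node 2 as the 0 V reference.
Source V1 fixes V_0 = 9 V.
KCL at each unknown node (sum of currents leaving = 0; resistances in Ω):
  Node 1: (V_1 - 9)/50 + (V_1 - 0)/500 = 0
Collecting terms: 0.022 × V_1 = 0.18  =>  V_1 = 8.182 V
The requested potential is V_1 = 8.182 V.

Final answer: V_1 = 8.182 V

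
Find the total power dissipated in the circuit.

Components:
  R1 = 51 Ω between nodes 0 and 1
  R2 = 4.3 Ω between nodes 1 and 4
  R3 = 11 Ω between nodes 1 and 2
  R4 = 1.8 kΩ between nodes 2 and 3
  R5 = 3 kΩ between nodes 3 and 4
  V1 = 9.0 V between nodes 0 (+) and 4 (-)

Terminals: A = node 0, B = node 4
Nodal analysis, taking node 4 as the 0 V reference.
Source V1 fixes V_0 = 9 V.
KCL at each unknown node (sum of currents leaving = 0; resistances in Ω):
  Node 1: (V_1 - 9)/51 + (V_1 - 0)/4.3 + (V_1 - V_2)/11 = 0
  Node 2: (V_2 - V_1)/11 + (V_2 - V_3)/1800 = 0
  Node 3: (V_3 - V_2)/1800 + (V_3 - 0)/3000 = 0
Collecting terms (coefficients in siemens):
  0.3431·V_1 - 0.09091·V_2 = 0.1765
  0.09146·V_2 - 0.09091·V_1 - 0.0005556·V_3 = 0
  0.0008889·V_3 - 0.0005556·V_2 = 0
Solving these 3 simultaneous equations (Gaussian elimination) gives:
  V_1 = 0.6992 V, V_2 = 0.6976 V, V_3 = 0.436 V
Power in each resistor, P = (ΔV)²/R:
  P_R1 = (9 - 0.6992)²/51 = 1.351 W
  P_R2 = (0.6992 - 0)²/4.3 = 0.1137 W
  P_R3 = (0.6992 - 0.6976)²/11 = 0.0000002324 W
  P_R4 = (0.6976 - 0.436)²/1800 = 0.00003802 W
  P_R5 = (0.436 - 0)²/3000 = 0.00006337 W
P_total = P_R1 + P_R2 + P_R3 + P_R4 + P_R5 = 1.465 W

Final answer: 1.465 W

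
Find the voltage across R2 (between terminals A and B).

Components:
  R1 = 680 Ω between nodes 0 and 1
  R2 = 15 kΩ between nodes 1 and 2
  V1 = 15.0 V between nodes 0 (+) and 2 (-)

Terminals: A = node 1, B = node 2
R1 and R2 are in series across V1 (node 0 → node 1 → node 2), and the output A–B is taken across R2, so this is a voltage divider.
Series current: I = V1/(R1 + R2) = 15/(680 + 15000) = 15/15680 = 0.0009566 A
V_R2 = I × R2 = V1 × R2/(R1 + R2) = 15 × 15000/15680 = 14.35 V

Final answer: 14.35 V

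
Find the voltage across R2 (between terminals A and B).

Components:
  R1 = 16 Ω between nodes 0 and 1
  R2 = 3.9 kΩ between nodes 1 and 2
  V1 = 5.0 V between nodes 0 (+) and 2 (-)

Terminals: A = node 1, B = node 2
R1 and R2 are in series across V1 (node 0 → node 1 → node 2), and the output A–B is taken across R2, so this is a voltage divider.
Series current: I = V1/(R1 + R2) = 5/(16 + 3900) = 5/3916 = 0.001277 A
V_R2 = I × R2 = V1 × R2/(R1 + R2) = 5 × 3900/3916 = 4.98 V

Final answer: 4.98 V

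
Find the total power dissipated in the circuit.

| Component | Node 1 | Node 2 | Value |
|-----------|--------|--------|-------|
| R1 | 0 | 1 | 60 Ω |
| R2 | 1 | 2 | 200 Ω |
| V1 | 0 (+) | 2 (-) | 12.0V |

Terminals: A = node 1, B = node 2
Nodal analysis, taking node 2 as the 0 V reference.
Source V1 fixes V_0 = 12 V.
KCL at each unknown node (sum of currents leaving = 0; resistances in Ω):
  Node 1: (V_1 - 12)/60 + (V_1 - 0)/200 = 0
Collecting terms: 0.02167 × V_1 = 0.2  =>  V_1 = 9.231 V
Power in each resistor, P = (ΔV)²/R:
  P_R1 = (12 - 9.231)²/60 = 0.1278 W
  P_R2 = (9.231 - 0)²/200 = 0.426 W
P_total = P_R1 + P_R2 = 0.5538 W

Final answer: 0.5538 W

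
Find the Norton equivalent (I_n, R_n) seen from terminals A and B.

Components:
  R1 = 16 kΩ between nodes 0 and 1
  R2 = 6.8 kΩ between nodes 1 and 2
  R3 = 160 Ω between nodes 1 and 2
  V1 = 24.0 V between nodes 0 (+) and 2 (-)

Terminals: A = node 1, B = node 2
Find the Thévenin equivalent first; then I_n = V_th/R_th and R_n = R_th.
Step 1 — V_th is the open-circuit voltage V_A - V_B (nothing connected across the terminals).
Nodal analysis, taking node 2 as the 0 V reference.
Source V1 fixes V_0 = 24 V.
KCL at each unknown node (sum of currents leaving = 0; resistances in Ω):
  Node 1: (V_1 - 24)/16000 + (V_1 - 0)/6800 + (V_1 - 0)/160 = 0
Collecting terms: 0.00646 × V_1 = 0.0015  =>  V_1 = 0.2322 V
V_th = V_1 - V_2 = 0.2322 - 0 = 0.2322 V
Step 2 — R_th: zero the source — replace V1 by a short circuit (node 2 merges into node 0) — and find the resistance seen between A (node 1) and B (node 0).
Reduce the network between node 1 (A) and node 0 (B) by series/parallel combination:
  Rp1 = R1 ‖ R2 ‖ R3 (parallel, all between nodes 0 and 1) = 1/(1/16000 + 1/6800 + 1/160) = 154.8 Ω
R_th = 154.8 Ω
I_n = V_th/R_th = 0.2322/154.8 = 0.0015 A, and R_n = R_th = 154.8 Ω

Final answer: I_n = 0.0015 A, R_n = 154.8 Ω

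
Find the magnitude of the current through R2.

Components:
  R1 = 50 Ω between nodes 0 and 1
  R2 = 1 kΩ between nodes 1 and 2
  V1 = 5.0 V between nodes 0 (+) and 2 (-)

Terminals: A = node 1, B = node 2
Nodal analysis, taking node 2 as the 0 V reference.
Source V1 fixes V_0 = 5 V.
KCL at each unknown node (sum of currents leaving = 0; resistances in Ω):
  Node 1: (V_1 - 5)/50 + (V_1 - 0)/1000 = 0
Collecting terms: 0.021 × V_1 = 0.1  =>  V_1 = 4.762 V
I_R2 = (V_1 - V_2)/R2 = (4.762 - 0)/1000 = 0.004762 A
|I_R2| = 0.004762 A

Final answer: |I_R2| = 0.004762 A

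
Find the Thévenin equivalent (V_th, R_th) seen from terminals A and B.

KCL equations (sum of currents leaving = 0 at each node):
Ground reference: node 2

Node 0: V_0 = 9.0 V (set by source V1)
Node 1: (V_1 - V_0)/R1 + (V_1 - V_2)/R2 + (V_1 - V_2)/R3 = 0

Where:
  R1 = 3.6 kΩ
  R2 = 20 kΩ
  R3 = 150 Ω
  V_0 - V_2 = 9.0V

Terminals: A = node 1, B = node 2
Step 1 — V_th is the open-circuit voltage V_A - V_B (nothing connected across the terminals).
Nodal analysis, taking node 2 as the 0 V reference.
Source V1 fixes V_0 = 9 V.
KCL at each unknown node (sum of currents leaving = 0; resistances in Ω):
  Node 1: (V_1 - 9)/3600 + (V_1 - 0)/20000 + (V_1 - 0)/150 = 0
Collecting terms: 0.006994 × V_1 = 0.0025  =>  V_1 = 0.3574 V
V_th = V_1 - V_2 = 0.3574 - 0 = 0.3574 V
Step 2 — R_th: zero the source — replace V1 by a short circuit (node 2 merges into node 0) — and find the resistance seen between A (node 1) and B (node 0).
Reduce the network between node 1 (A) and node 0 (B) by series/parallel combination:
  Rp1 = R1 ‖ R2 ‖ R3 (parallel, all between nodes 0 and 1) = 1/(1/3600 + 1/20000 + 1/150) = 143 Ω
R_th = 143 Ω

Final answer: V_th = 0.3574 V, R_th = 143 Ω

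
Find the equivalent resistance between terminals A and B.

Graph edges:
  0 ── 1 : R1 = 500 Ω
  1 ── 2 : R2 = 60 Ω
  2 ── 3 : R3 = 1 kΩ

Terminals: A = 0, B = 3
Reduce the network between node 0 (A) and node 3 (B) by series/parallel combination:
  Rs1 = R1 + R2 (series, joined only at node 1) = 500 + 60 = 560 Ω
  Rs2 = R3 + Rs1 (series, joined only at node 2) = 1000 + 560 = 1560 Ω
R_eq = 1.56 kΩ

Final answer: 1.56 kΩ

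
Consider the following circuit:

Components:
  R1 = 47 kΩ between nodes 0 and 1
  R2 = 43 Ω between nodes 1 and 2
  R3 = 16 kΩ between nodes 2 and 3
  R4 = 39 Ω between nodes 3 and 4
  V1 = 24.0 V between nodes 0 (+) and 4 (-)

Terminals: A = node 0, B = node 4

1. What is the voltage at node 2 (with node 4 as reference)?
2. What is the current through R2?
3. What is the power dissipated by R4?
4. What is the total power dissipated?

Nodal analysis, taking node 4 as the 0 V reference.
Source V1 fixes V_0 = 24 V.
KCL at each unknown node (sum of currents leaving = 0; resistances in Ω):
  Node 1: (V_1 - 24)/47000 + (V_1 - V_2)/43 = 0
  Node 2: (V_2 - V_1)/43 + (V_2 - V_3)/16000 = 0
  Node 3: (V_3 - V_2)/16000 + (V_3 - 0)/39 = 0
Collecting terms (coefficients in siemens):
  0.02328·V_1 - 0.02326·V_2 = 0.0005106
  0.02332·V_2 - 0.02326·V_1 - 0.0000625·V_3 = 0
  0.0257·V_3 - 0.0000625·V_2 = 0
Solving these 3 simultaneous equations (Gaussian elimination) gives:
  V_1 = 6.119 V, V_2 = 6.102 V, V_3 = 0.01484 V
Part 1:
  Read off the nodal solution: V_2 = 6.102 V
Part 2:
  I_R2 = (V_1 - V_2)/R2 = (6.119 - 6.102)/43 = 0.0003805 A
  Magnitude: I_R2 = 0.0003805 A
Part 3:
  I_R4 = (V_3 - V_4)/R4 = (0.01484 - 0)/39 = 0.0003805 A
  P_R4 = I_R4² × R4 = (0.0003805)² × 39 = 0.000005645 W
Part 4:
  Power in each resistor, P = (ΔV)²/R:
    P_R1 = (24 - 6.119)²/47000 = 0.006803 W
    P_R2 = (6.119 - 6.102)²/43 = 0.000006224 W
    P_R3 = (6.102 - 0.01484)²/16000 = 0.002316 W
    P_R4 = (0.01484 - 0)²/39 = 0.000005645 W
  P_total = P_R1 + P_R2 + P_R3 + P_R4 = 0.009131 W

Final answers:
1. V_2 = 6.102 V
2. I_R2 = 0.0003805 A
3. P_R4 = 5.645e-06 W
4. P_total = 0.009131 W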